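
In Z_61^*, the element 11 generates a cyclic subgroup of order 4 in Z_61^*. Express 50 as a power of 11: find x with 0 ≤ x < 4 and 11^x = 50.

3

Successive powers of 11 modulo 61:
  11^0=1  11^1=11  11^2=60  11^3=50
So 11^3 ≡ 50 (mod 61), giving x = 3.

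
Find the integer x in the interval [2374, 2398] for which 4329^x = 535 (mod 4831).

Compute 4329^2374 mod 4831 = 1100, then multiply by 4329 repeatedly:
  4329^2374=1100  4329^2375=3365  4329^2376=1620  4329^2377=3199  4329^2378=2825
  4329^2379=2164  4329^2380=647  4329^2381=3714  4329^2382=338  4329^2383=4240
  4329^2384=1991  4329^2385=535
Found 535 at exponent 2385.

2385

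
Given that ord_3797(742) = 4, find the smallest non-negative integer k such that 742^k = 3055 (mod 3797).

Successive powers of 742 modulo 3797:
  742^0=1  742^1=742  742^2=3796  742^3=3055
So 742^3 ≡ 3055 (mod 3797), giving k = 3.

3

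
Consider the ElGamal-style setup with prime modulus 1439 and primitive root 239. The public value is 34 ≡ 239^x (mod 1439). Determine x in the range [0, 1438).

Baby-step giant-step with m = ceil(sqrt(1438)) = 38.
Baby table (239^j mod 1439 for j=0..37):
  0:1  1:239  2:1000  3:126  4:1334  5:807  6:47  7:1160
  8:952  9:166  10:821  11:515  12:770  13:1277  14:135  15:607
  16:1173  17:1181  18:215  19:1020  20:589  21:1188  22:449  23:825
  24:32  25:453  26:342  27:1154  28:957  29:1361  30:65  31:1145
  32:245  33:995  34:370  35:651  36:177  37:572
Giant step factor: 239^(-38) ≡ 480 (mod 1439).
Scan 34·480^i mod 1439 for i = 0, 1, …:
  i=0: 34   i=1: 491   i=2: 1123   i=3: 854
  i=4: 1244   i=5: 1374   i=6: 458   i=7: 1112
  i=8: 1330   i=9: 923     …   i=23: 584
  i=24: 1154
Match at i=24, j=27: x = 24·38 + 27 = 939.

939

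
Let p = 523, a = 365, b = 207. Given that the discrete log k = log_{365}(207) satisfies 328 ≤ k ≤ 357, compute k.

332

Compute 365^328 mod 523 = 360, then multiply by 365 repeatedly:
  365^328=360  365^329=127  365^330=331  365^331=2  365^332=207
Found 207 at exponent 332.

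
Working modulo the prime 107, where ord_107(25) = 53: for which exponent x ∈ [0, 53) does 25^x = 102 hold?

Baby-step giant-step with m = ceil(sqrt(53)) = 8.
Baby table (25^j mod 107 for j=0..7):
  0:1  1:25  2:90  3:3  4:75  5:56  6:9  7:11
Giant step factor: 25^(-8) ≡ 100 (mod 107).
Scan 102·100^i mod 107 for i = 0, 1, …:
  i=0: 102   i=1: 35   i=2: 76   i=3: 3
Match at i=3, j=3: x = 3·8 + 3 = 27.

27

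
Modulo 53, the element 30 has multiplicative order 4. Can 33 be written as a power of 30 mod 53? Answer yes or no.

no

⟨30⟩ has order 4; its elements mod 53 are {1, 23, 30, 52}.
33 is not in this set.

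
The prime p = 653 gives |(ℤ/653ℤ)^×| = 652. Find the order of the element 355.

326

The order of 355 must divide p − 1 = 652 = 2^2 · 163.
Divisors: 1, 2, 4, 163, 326, 652.
Check each in increasing order: 355^1 ≡ 355;  355^2 ≡ 649;  355^4 ≡ 16;  355^163 ≡ 652;  355^326 ≡ 1.
Smallest exponent giving 1 is 326.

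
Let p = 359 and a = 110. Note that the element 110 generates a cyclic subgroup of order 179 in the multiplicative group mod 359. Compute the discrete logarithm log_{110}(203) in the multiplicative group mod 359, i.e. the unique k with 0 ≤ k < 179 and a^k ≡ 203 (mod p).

Baby-step giant-step with m = ceil(sqrt(179)) = 14.
Baby table (110^j mod 359 for j=0..13):
  0:1  1:110  2:253  3:187  4:107  5:282  6:146  7:264
  8:320  9:18  10:185  11:246  12:135  13:131
Giant step factor: 110^(-14) ≡ 79 (mod 359).
Scan 203·79^i mod 359 for i = 0, 1, …:
  i=0: 203   i=1: 241   i=2: 12   i=3: 230
  i=4: 220   i=5: 148   i=6: 204   i=7: 320
Match at i=7, j=8: k = 7·14 + 8 = 106.

106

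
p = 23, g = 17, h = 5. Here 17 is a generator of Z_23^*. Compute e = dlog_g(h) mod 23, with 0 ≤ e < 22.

19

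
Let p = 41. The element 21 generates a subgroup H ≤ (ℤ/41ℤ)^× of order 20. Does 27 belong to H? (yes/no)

⟨21⟩ has order 20; its elements mod 41 are {1, 2, 4, 5, 8, 9, 10, 16, 18, 20, 21, 23, 25, 31, 32, 33, 36, 37, 39, 40}.
27 is not in this set.

no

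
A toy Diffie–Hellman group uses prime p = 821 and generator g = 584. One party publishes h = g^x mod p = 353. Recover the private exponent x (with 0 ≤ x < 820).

35

Baby-step giant-step with m = ceil(sqrt(820)) = 29.
Baby table (584^j mod 821 for j=0..28):
  0:1  1:584  2:341  3:462  4:520  5:731  6:805  7:508
  8:291  9:818  10:711  11:619  12:256  13:82  14:270  15:48
  16:118  17:769  18:9  19:330  20:606  21:53  22:575  23:11
  24:677  25:467  26:156  27:794  28:652
Giant step factor: 584^(-29) ≡ 807 (mod 821).
Scan 353·807^i mod 821 for i = 0, 1, …:
  i=0: 353   i=1: 805
Match at i=1, j=6: x = 1·29 + 6 = 35.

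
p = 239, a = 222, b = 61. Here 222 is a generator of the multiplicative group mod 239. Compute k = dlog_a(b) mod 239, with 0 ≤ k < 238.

Baby-step giant-step with m = ceil(sqrt(238)) = 16.
Baby table (222^j mod 239 for j=0..15):
  0:1  1:222  2:50  3:106  4:110  5:42  6:3  7:188
  8:150  9:79  10:91  11:126  12:9  13:86  14:211  15:237
Giant step factor: 222^(-16) ≡ 232 (mod 239).
Scan 61·232^i mod 239 for i = 0, 1, …:
  i=0: 61   i=1: 51   i=2: 121   i=3: 109
  i=4: 193   i=5: 83   i=6: 136   i=7: 4
  i=8: 211
Match at i=8, j=14: k = 8·16 + 14 = 142.

142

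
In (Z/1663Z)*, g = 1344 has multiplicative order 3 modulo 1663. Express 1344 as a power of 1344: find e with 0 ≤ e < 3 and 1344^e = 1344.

Successive powers of 1344 modulo 1663:
  1344^0=1  1344^1=1344
So 1344^1 ≡ 1344 (mod 1663), giving e = 1.

1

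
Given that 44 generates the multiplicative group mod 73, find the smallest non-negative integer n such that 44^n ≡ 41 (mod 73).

68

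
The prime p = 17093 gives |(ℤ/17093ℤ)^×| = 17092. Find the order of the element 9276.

The order of 9276 must divide p − 1 = 17092 = 2^2 · 4273.
Divisors: 1, 2, 4, 4273, 8546, 17092.
Check each in increasing order: 9276^1 ≡ 9276;  9276^2 ≡ 15107;  9276^4 ≡ 12806;  9276^4273 ≡ 15272;  9276^8546 ≡ 17092;  9276^17092 ≡ 1.
Smallest exponent giving 1 is 17092.

17092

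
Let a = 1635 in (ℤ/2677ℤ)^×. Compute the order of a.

892

The order of 1635 must divide p − 1 = 2676 = 2^2 · 3 · 223.
Divisors: 1, 2, 3, 4, 6, 12, 223, 446, 669, 892, 1338, 2676.
Check each in increasing order: 1635^1 ≡ 1635;  1635^2 ≡ 1579;  1635^3 ≡ 1037;  1635^4 ≡ 954;  1635^6 ≡ 1892;  1635^12 ≡ 515;  1635^223 ≡ 550;  1635^446 ≡ 2676;  1635^669 ≡ 2127;  1635^892 ≡ 1.
Smallest exponent giving 1 is 892.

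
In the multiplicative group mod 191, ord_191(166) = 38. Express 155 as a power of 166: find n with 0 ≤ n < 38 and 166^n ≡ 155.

7

Successive powers of 166 modulo 191:
  166^0=1  166^1=166  166^2=52  166^3=37  166^4=30  166^5=14
  166^6=32  166^7=155
So 166^7 ≡ 155 (mod 191), giving n = 7.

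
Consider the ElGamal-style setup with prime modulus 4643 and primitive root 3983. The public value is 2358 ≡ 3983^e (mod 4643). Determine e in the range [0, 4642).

Baby-step giant-step with m = ceil(sqrt(4642)) = 69.
Baby table (3983^j mod 4643 for j=0..68):
  0:1  1:3983  2:3801  3:3203  4:3228  5:657  6:2822  7:3966
  8:1092  9:3588  10:4493  11:1497  12:939  13:2422  14:3315  15:3596
  16:3856  17:4047  18:3348  19:388  20:3928  21:2957  22:3083  23:3497
  24:4194  25:3831  26:1975  27:1183  28:3887  29:2159  30:461  31:2178
  32:1850  33:109  34:2348  35:1082  36:902  37:3627  38:1968  39:1160
  40:495  41:2953  42:1080  43:2222  44:668  45:205  46:3990  47:3824
  48:1952  49:2434  50:38  51:2778  52:505  53:996  54:1946  55:1751
  56:447  57:2132  58:4352  59:1697  60:3586  61:1170  62:3181  63:3819
  64:609  65:2001  66:2595  67:567  68:1863
Giant step factor: 3983^(-69) ≡ 188 (mod 4643).
Scan 2358·188^i mod 4643 for i = 0, 1, …:
  i=0: 2358   i=1: 2219   i=2: 3945   i=3: 3423
  i=4: 2790   i=5: 4504   i=6: 1726   i=7: 4121
  i=8: 4010   i=9: 1714     …   i=43: 3147
  i=44: 1975
Match at i=44, j=26: e = 44·69 + 26 = 3062.

3062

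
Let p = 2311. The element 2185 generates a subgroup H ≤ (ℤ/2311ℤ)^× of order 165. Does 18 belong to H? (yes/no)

18 ∈ ⟨2185⟩ iff 18^165 ≡ 1 (mod 2311), since |⟨2185⟩| = 165.
18^165 mod 2311 = 1.
Since 1 = 1, 18 lies in the subgroup.

yes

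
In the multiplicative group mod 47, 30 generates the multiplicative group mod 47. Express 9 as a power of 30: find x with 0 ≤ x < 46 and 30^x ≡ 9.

14

Successive powers of 30 modulo 47:
  30^0=1  30^1=30  30^2=7  30^3=22  30^4=2  30^5=13
  30^6=14  30^7=44  30^8=4  30^9=26  30^10=28  30^11=41
  30^12=8  30^13=5  30^14=9
So 30^14 ≡ 9 (mod 47), giving x = 14.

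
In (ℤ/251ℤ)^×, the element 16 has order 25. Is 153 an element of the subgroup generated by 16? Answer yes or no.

no

⟨16⟩ has order 25; its elements mod 251 are {1, 4, 5, 16, 20, 25, 51, 63, 64, 69, 80, 91, 94, 100, 113, 123, 125, 149, 201, 204, 211, 219, 241, 243, 249}.
153 is not in this set.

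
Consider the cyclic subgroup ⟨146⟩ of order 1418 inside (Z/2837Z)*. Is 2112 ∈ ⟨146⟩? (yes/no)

yes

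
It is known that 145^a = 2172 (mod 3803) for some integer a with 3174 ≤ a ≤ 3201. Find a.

Compute 145^3174 mod 3803 = 1746, then multiply by 145 repeatedly:
  145^3174=1746  145^3175=2172
Found 2172 at exponent 3175.

3175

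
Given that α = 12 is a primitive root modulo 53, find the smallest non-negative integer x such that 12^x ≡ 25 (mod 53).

46

Baby-step giant-step with m = ceil(sqrt(52)) = 8.
Baby table (12^j mod 53 for j=0..7):
  0:1  1:12  2:38  3:32  4:13  5:50  6:17  7:45
Giant step factor: 12^(-8) ≡ 16 (mod 53).
Scan 25·16^i mod 53 for i = 0, 1, …:
  i=0: 25   i=1: 29   i=2: 40   i=3: 4
  i=4: 11   i=5: 17
Match at i=5, j=6: x = 5·8 + 6 = 46.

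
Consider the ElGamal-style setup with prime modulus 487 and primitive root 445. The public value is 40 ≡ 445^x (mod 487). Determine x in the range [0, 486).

429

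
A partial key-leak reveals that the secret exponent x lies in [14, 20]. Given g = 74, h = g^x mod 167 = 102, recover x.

15

Compute 74^14 mod 167 = 42, then multiply by 74 repeatedly:
  74^14=42  74^15=102
Found 102 at exponent 15.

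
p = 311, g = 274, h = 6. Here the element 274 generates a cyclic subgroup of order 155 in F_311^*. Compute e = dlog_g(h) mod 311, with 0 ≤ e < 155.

Baby-step giant-step with m = ceil(sqrt(155)) = 13.
Baby table (274^j mod 311 for j=0..12):
  0:1  1:274  2:125  3:40  4:75  5:24  6:45  7:201
  8:27  9:245  10:265  11:147  12:159
Giant step factor: 274^(-13) ≡ 12 (mod 311).
Scan 6·12^i mod 311 for i = 0, 1, …:
  i=0: 6   i=1: 72   i=2: 242   i=3: 105
  i=4: 16   i=5: 192   i=6: 127   i=7: 280
  i=8: 250   i=9: 201
Match at i=9, j=7: e = 9·13 + 7 = 124.

124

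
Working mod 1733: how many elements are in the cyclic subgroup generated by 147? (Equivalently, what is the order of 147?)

1732

The order of 147 must divide p − 1 = 1732 = 2^2 · 433.
Divisors: 1, 2, 4, 433, 866, 1732.
Check each in increasing order: 147^1 ≡ 147;  147^2 ≡ 813;  147^4 ≡ 696;  147^433 ≡ 410;  147^866 ≡ 1732;  147^1732 ≡ 1.
Smallest exponent giving 1 is 1732.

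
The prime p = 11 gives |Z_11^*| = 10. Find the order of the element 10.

The order of 10 must divide p − 1 = 10 = 2 · 5.
Divisors: 1, 2, 5, 10.
Check each in increasing order: 10^1 ≡ 10;  10^2 ≡ 1.
Smallest exponent giving 1 is 2.

2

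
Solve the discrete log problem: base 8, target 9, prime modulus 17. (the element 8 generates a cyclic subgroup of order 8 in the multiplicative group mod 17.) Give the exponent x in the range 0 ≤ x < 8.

5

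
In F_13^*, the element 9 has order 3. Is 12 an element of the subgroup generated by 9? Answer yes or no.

no

12 ∈ ⟨9⟩ iff 12^3 ≡ 1 (mod 13), since |⟨9⟩| = 3.
12^3 mod 13 = 12.
Since 12 ≠ 1, 12 does not lie in the subgroup.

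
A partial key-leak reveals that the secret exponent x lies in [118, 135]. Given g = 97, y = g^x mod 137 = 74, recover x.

Compute 97^118 mod 137 = 25, then multiply by 97 repeatedly:
  97^118=25  97^119=96  97^120=133  97^121=23  97^122=39
  97^123=84  97^124=65  97^125=3  97^126=17  97^127=5
  97^128=74
Found 74 at exponent 128.

128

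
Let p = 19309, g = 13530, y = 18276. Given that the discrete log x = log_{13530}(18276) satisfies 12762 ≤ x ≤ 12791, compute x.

Compute 13530^12762 mod 19309 = 5543, then multiply by 13530 repeatedly:
  13530^12762=5543  13530^12763=634  13530^12764=4824  13530^12765=4300  13530^12766=983
  13530^12767=15398  13530^12768=10139  13530^12769=9534  13530^12770=10900  13530^12771=14167
  13530^12772=18376  13530^12773=4596  13530^12774=8900  13530^12775=6076  13530^12776=9867
  13530^12777=17393  13530^12778=8507  13530^12779=18070  13530^12780=15851  13530^12781=18276
Found 18276 at exponent 12781.

12781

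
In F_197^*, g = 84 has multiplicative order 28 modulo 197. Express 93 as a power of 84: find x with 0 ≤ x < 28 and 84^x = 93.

26

Successive powers of 84 modulo 197:
  84^0=1  84^1=84  84^2=161  84^3=128  84^4=114  84^5=120
  84^6=33  84^7=14  84^8=191  84^9=87  84^10=19  84^11=20
  84^12=104  84^13=68  84^14=196  84^15=113  84^16=36  84^17=69
  84^18=83  84^19=77  84^20=164  84^21=183  84^22=6  84^23=110
  84^24=178  84^25=177  84^26=93
So 84^26 ≡ 93 (mod 197), giving x = 26.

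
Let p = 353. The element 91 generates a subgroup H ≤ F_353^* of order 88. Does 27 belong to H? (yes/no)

no

27 ∈ ⟨91⟩ iff 27^88 ≡ 1 (mod 353), since |⟨91⟩| = 88.
27^88 mod 353 = 42.
Since 42 ≠ 1, 27 does not lie in the subgroup.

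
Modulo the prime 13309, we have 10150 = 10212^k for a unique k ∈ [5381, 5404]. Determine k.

5388

Compute 10212^5381 mod 13309 = 3523, then multiply by 10212 repeatedly:
  10212^5381=3523  10212^5382=2649  10212^5383=7700  10212^5384=2828  10212^5385=12315
  10212^5386=4039  10212^5387=1677  10212^5388=10150
Found 10150 at exponent 5388.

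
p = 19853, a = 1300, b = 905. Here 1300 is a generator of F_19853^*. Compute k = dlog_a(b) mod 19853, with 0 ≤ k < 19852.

Baby-step giant-step with m = ceil(sqrt(19852)) = 141.
Baby table (1300^j mod 19853 for j=0..140):
  0:1  1:1300  2:2495  3:7461  4:11036  5:12934  6:18562  7:9205
  8:14994  9:16407  10:6978  11:18432  12:18882  13:8292  14:19274  15:1714
  16:4664  17:8035  18:2822  19:15648  20:12928  21:10762  22:14088  23:9934
  24:9750  25:8786  26:6325  27:3358  28:17593  29:244  30:19405  31:13190
  32:13861  33:12629  34:19122  35:2644  36:2631  37:5584  38:12855  39:15127
  40:10630  41:1312  42:18095  43:17548  44:1303  45:6395  46:14946  47:13566
  48:6336  49:17658  50:5332  51:2903  52:1830  53:16493  54:19513  55:14619
  56:5379  57:4444  58:19830  59:9806  60:2174  61:7074  62:4261  63:313
  64:9840  65:6668  66:12492  67:19699  68:18183  69:12830  70:2480  71:7814
  72:13317  73:284  74:11846  75:13725  76:14506  77:17303  78:451  79:10563
  80:13477  81:9754  82:13986  83:16305  84:13349  85:2178  86:12274  87:14241
  88:10304  89:14278  90:18698  91:7328  92:16813  93:18600  94:18899  95:10539
  96:2130  97:9433  98:13599  99:9530  100:728  101:13309  102:9737  103:11739
  104:13596  105:5630  106:13096  107:10779  108:16335  109:12643  110:17469  111:17721
  112:7820  113:1264  114:15254  115:16906  116:529  117:12698  118:9557  119:15975
  120:1262  121:12654  122:11916  123:5460  124:10479  125:3542  126:18557  127:2705
  128:2519  129:18808  130:11357  131:13321  132:5484  133:1973  134:3863  135:18944
  136:9480  137:15140  138:7677  139:13894  140:15823
Giant step factor: 1300^(-141) ≡ 4447 (mod 19853).
Scan 905·4447^i mod 19853 for i = 0, 1, …:
  i=0: 905   i=1: 14229   i=2: 4852   i=3: 16486
  i=4: 15966   i=5: 6474   i=6: 3028   i=7: 5182
  i=8: 14874   i=9: 14335     …   i=27: 13507
  i=28: 10304
Match at i=28, j=88: k = 28·141 + 88 = 4036.

4036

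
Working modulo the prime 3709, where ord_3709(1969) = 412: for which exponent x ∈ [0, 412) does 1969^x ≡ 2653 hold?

Baby-step giant-step with m = ceil(sqrt(412)) = 21.
Baby table (1969^j mod 3709 for j=0..20):
  0:1  1:1969  2:1056  3:2224  4:2436  5:747  6:2079  7:2524
  8:3405  9:2282  10:1659  11:2651  12:1256  13:2870  14:2223  15:467
  16:3400  17:3564  18:88  19:2658  20:203
Giant step factor: 1969^(-21) ≡ 3426 (mod 3709).
Scan 2653·3426^i mod 3709 for i = 0, 1, …:
  i=0: 2653   i=1: 2128   i=2: 2343   i=3: 842
  i=4: 2799   i=5: 1609   i=6: 860   i=7: 1414
  i=8: 410   i=9: 2658
Match at i=9, j=19: x = 9·21 + 19 = 208.

208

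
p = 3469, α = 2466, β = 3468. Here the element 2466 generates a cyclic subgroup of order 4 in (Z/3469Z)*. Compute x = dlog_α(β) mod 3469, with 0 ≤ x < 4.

2

Successive powers of 2466 modulo 3469:
  2466^0=1  2466^1=2466  2466^2=3468
So 2466^2 ≡ 3468 (mod 3469), giving x = 2.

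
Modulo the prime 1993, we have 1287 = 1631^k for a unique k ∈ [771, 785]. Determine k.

Compute 1631^771 mod 1993 = 849, then multiply by 1631 repeatedly:
  1631^771=849  1631^772=1577  1631^773=1117  1631^774=225  1631^775=263
  1631^776=458  1631^777=1616  1631^778=950  1631^779=889  1631^780=1048
  1631^781=1287
Found 1287 at exponent 781.

781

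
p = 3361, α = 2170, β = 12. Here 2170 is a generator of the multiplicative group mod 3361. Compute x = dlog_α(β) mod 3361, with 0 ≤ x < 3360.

Baby-step giant-step with m = ceil(sqrt(3360)) = 58.
Baby table (2170^j mod 3361 for j=0..57):
  0:1  1:2170  2:139  3:2501  4:2516  5:1456  6:180  7:724
  8:1493  9:3167  10:2506  11:3283  12:2151  13:2602  14:3221  15:2051
  16:706  17:2765  18:665  19:1181  20:1688  21:2831  22:2723  23:272
  24:2065  25:837  26:1350  27:2069  28:2795  29:1906  30:1990  31:2776
  32:1008  33:2710  34:2311  35:258  36:1934  37:2252  38:3307  39:455
  40:2577  41:2747  42:1937  43:2040  44:363  45:1236  46:42  47:393
  48:2477  49:851  50:1481  51:654  52:838  53:159  54:2208  55:1935
  56:1061  57:85
Giant step factor: 2170^(-58) ≡ 2000 (mod 3361).
Scan 12·2000^i mod 3361 for i = 0, 1, …:
  i=0: 12   i=1: 473   i=2: 1559   i=3: 2353
  i=4: 600   i=5: 123   i=6: 647   i=7: 15
  i=8: 3112   i=9: 2789     …   i=31: 690
  i=32: 1990
Match at i=32, j=30: x = 32·58 + 30 = 1886.

1886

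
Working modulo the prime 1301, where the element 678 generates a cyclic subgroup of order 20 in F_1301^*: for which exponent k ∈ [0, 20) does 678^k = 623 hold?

11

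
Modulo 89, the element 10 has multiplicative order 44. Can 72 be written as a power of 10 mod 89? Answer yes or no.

yes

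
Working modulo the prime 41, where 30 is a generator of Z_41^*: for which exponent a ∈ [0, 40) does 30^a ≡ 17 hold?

31

Successive powers of 30 modulo 41:
  30^0=1  30^1=30  30^2=39  30^3=22  30^4=4  30^5=38
  30^6=33  30^7=6  30^8=16  30^9=29  30^10=9  30^11=24
  30^12=23  30^13=34  30^14=36  30^15=14  30^16=10  30^17=13
  30^18=21  30^19=15  30^20=40  30^21=11  30^22=2  30^23=19
  30^24=37  30^25=3  30^26=8  30^27=35  30^28=25  30^29=12
  30^30=32  30^31=17
So 30^31 ≡ 17 (mod 41), giving a = 31.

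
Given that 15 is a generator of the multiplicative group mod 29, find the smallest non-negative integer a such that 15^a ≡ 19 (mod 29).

Successive powers of 15 modulo 29:
  15^0=1  15^1=15  15^2=22  15^3=11  15^4=20  15^5=10
  15^6=5  15^7=17  15^8=23  15^9=26  15^10=13  15^11=21
  15^12=25  15^13=27  15^14=28  15^15=14  15^16=7  15^17=18
  15^18=9  15^19=19
So 15^19 ≡ 19 (mod 29), giving a = 19.

19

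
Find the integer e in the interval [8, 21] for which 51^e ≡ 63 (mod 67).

17

Compute 51^8 mod 67 = 33, then multiply by 51 repeatedly:
  51^8=33  51^9=8  51^10=6  51^11=38  51^12=62
  51^13=13  51^14=60  51^15=45  51^16=17  51^17=63
Found 63 at exponent 17.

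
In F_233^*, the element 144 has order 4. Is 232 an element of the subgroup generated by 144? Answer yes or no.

yes

232 ∈ ⟨144⟩ iff 232^4 ≡ 1 (mod 233), since |⟨144⟩| = 4.
232^4 mod 233 = 1.
Since 1 = 1, 232 lies in the subgroup.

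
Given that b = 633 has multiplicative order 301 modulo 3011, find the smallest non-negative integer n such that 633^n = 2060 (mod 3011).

296

Baby-step giant-step with m = ceil(sqrt(301)) = 18.
Baby table (633^j mod 3011 for j=0..17):
  0:1  1:633  2:226  3:1541  4:2900  5:2001  6:2013  7:576
  8:277  9:703  10:2382  11:2306  12:2374  13:253  14:566  15:2980
  16:1454  17:2027
Giant step factor: 633^(-18) ≡ 1591 (mod 3011).
Scan 2060·1591^i mod 3011 for i = 0, 1, …:
  i=0: 2060   i=1: 1492   i=2: 1104   i=3: 1051
  i=4: 1036   i=5: 1259   i=6: 754   i=7: 1236
  i=8: 293   i=9: 2469     …   i=15: 778
  i=16: 277
Match at i=16, j=8: n = 16·18 + 8 = 296.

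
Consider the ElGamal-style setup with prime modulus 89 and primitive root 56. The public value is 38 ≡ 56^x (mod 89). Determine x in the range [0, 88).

Successive powers of 56 modulo 89:
  56^0=1  56^1=56  56^2=21  56^3=19  56^4=85  56^5=43
  56^6=5  56^7=13  56^8=16  56^9=6  56^10=69  56^11=37
  56^12=25  56^13=65  56^14=80  56^15=30  56^16=78  56^17=7
  56^18=36  56^19=58  56^20=44  56^21=61  56^22=34  56^23=35
  56^24=2  56^25=23  56^26=42  56^27=38
So 56^27 ≡ 38 (mod 89), giving x = 27.

27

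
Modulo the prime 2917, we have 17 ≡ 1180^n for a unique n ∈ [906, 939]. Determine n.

917

Compute 1180^906 mod 2917 = 1209, then multiply by 1180 repeatedly:
  1180^906=1209  1180^907=207  1180^908=2149  1180^909=947  1180^910=249
  1180^911=2120  1180^912=1731  1180^913=680  1180^914=225  1180^915=53
  1180^916=1283  1180^917=17
Found 17 at exponent 917.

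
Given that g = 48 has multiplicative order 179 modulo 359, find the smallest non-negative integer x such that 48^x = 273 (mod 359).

Baby-step giant-step with m = ceil(sqrt(179)) = 14.
Baby table (48^j mod 359 for j=0..13):
  0:1  1:48  2:150  3:20  4:242  5:128  6:41  7:173
  8:47  9:102  10:229  11:222  12:245  13:272
Giant step factor: 48^(-14) ≡ 68 (mod 359).
Scan 273·68^i mod 359 for i = 0, 1, …:
  i=0: 273   i=1: 255   i=2: 108   i=3: 164
  i=4: 23   i=5: 128
Match at i=5, j=5: x = 5·14 + 5 = 75.

75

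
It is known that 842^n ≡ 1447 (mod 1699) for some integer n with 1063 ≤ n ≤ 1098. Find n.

Compute 842^1063 mod 1699 = 896, then multiply by 842 repeatedly:
  842^1063=896  842^1064=76  842^1065=1129  842^1066=877  842^1067=1068
  842^1068=485  842^1069=610  842^1070=522  842^1071=1182  842^1072=1329
  842^1073=1076  842^1074=425  842^1075=1060  842^1076=545  842^1077=160
  842^1078=499  842^1079=505  842^1080=460  842^1081=1647  842^1082=390
  842^1083=473  842^1084=700  842^1085=1546  842^1086=298  842^1087=1163
  842^1088=622  842^1089=432  842^1090=158  842^1091=514  842^1092=1242
  842^1093=879  842^1094=1053  842^1095=1447
Found 1447 at exponent 1095.

1095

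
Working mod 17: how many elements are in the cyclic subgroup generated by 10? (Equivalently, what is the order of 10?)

The order of 10 must divide p − 1 = 16 = 2^4.
Divisors: 1, 2, 4, 8, 16.
Check each in increasing order: 10^1 ≡ 10;  10^2 ≡ 15;  10^4 ≡ 4;  10^8 ≡ 16;  10^16 ≡ 1.
Smallest exponent giving 1 is 16.

16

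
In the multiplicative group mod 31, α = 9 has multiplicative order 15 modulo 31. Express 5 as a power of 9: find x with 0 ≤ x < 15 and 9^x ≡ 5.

10

Successive powers of 9 modulo 31:
  9^0=1  9^1=9  9^2=19  9^3=16  9^4=20  9^5=25
  9^6=8  9^7=10  9^8=28  9^9=4  9^10=5
So 9^10 ≡ 5 (mod 31), giving x = 10.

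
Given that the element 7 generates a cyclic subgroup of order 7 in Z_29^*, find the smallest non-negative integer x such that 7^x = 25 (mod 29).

Successive powers of 7 modulo 29:
  7^0=1  7^1=7  7^2=20  7^3=24  7^4=23  7^5=16
  7^6=25
So 7^6 ≡ 25 (mod 29), giving x = 6.

6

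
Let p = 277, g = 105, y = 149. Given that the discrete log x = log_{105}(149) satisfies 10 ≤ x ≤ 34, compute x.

Compute 105^10 mod 277 = 249, then multiply by 105 repeatedly:
  105^10=249  105^11=107  105^12=155  105^13=209  105^14=62
  105^15=139  105^16=191  105^17=111  105^18=21  105^19=266
  105^20=230  105^21=51  105^22=92  105^23=242  105^24=203
  105^25=263  105^26=192  105^27=216  105^28=243  105^29=31
  105^30=208  105^31=234  105^32=194  105^33=149
Found 149 at exponent 33.

33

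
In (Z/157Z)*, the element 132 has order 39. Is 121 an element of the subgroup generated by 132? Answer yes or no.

yes

121 ∈ ⟨132⟩ iff 121^39 ≡ 1 (mod 157), since |⟨132⟩| = 39.
121^39 mod 157 = 1.
Since 1 = 1, 121 lies in the subgroup.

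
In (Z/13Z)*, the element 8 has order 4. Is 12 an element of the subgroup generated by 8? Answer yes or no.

yes

12 ∈ ⟨8⟩ iff 12^4 ≡ 1 (mod 13), since |⟨8⟩| = 4.
12^4 mod 13 = 1.
Since 1 = 1, 12 lies in the subgroup.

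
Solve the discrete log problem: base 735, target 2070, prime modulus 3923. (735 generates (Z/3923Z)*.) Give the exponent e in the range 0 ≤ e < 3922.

523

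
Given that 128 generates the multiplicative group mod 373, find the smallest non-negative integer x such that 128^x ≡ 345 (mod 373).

Successive powers of 128 modulo 373:
  128^0=1  128^1=128  128^2=345
So 128^2 ≡ 345 (mod 373), giving x = 2.

2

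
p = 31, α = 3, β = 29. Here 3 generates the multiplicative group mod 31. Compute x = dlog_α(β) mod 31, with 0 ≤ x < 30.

9

Successive powers of 3 modulo 31:
  3^0=1  3^1=3  3^2=9  3^3=27  3^4=19  3^5=26
  3^6=16  3^7=17  3^8=20  3^9=29
So 3^9 ≡ 29 (mod 31), giving x = 9.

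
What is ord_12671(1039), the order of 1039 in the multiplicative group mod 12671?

The order of 1039 must divide p − 1 = 12670 = 2 · 5 · 7 · 181.
Divisors: 1, 2, 5, 7, 10, 14, 35, 70, 181, 362, 905, 1267, 1810, 2534, 6335, 12670.
Check each in increasing order: 1039^1 ≡ 1039;  1039^2 ≡ 2486;  1039^5 ≡ 4329;  1039^7 ≡ 4215;  1039^10 ≡ 12503;  1039^14 ≡ 1483;  1039^35 ≡ 903;  1039^70 ≡ 4465;  1039^181 ≡ 9966;  1039^362 ≡ 5858;  1039^905 ≡ 851;  1039^1267 ≡ 5455;  1039^1810 ≡ 1954;  1039^2534 ≡ 5517;  1039^6335 ≡ 12670;  1039^12670 ≡ 1.
Smallest exponent giving 1 is 12670.

12670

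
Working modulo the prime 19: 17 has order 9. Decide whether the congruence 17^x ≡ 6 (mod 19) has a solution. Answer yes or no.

yes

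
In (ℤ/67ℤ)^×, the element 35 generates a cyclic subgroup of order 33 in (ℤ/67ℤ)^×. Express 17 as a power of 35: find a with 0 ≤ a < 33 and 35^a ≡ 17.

26

Successive powers of 35 modulo 67:
  35^0=1  35^1=35  35^2=19  35^3=62  35^4=26  35^5=39
  35^6=25  35^7=4  35^8=6  35^9=9  35^10=47  35^11=37
  35^12=22  35^13=33  35^14=16  35^15=24  35^16=36  35^17=54
  35^18=14  35^19=21  35^20=65  35^21=64  35^22=29  35^23=10
  35^24=15  35^25=56  35^26=17
So 35^26 ≡ 17 (mod 67), giving a = 26.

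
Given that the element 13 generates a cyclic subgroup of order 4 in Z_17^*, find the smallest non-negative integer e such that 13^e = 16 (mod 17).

2

Successive powers of 13 modulo 17:
  13^0=1  13^1=13  13^2=16
So 13^2 ≡ 16 (mod 17), giving e = 2.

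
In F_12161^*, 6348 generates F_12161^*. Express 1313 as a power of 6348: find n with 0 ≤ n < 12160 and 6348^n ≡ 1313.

Baby-step giant-step with m = ceil(sqrt(12160)) = 111.
Baby table (6348^j mod 12161 for j=0..110):
  0:1  1:6348  2:7711  3:1403  4:4392  5:7404  6:10488  7:8510
  8:2318  9:12015  10:9589  11:5167  12:1899  13:3301  14:1345  15:1038
  16:10123  17:2080  18:9155  19:10682  20:11761  21:2449  22:4494  23:10367
  24:6545  25:5684  26:345  27:1080  28:9197  29:9756  30:7276  31:570
  32:6543  33:5149  34:9245  35:10435  36:413  37:7109  38:10622  39:7872
  40:1907  41:5441  42:2228  43:101  44:8776  45:507  46:7932  47:5796
  48:5983  49:1281  50:8240  51:3059  52:9576  53:7770  54:11105  55:9384
  56:5054  57:2074  58:7550  59:899  60:3343  61:419  62:8714  63:8244
  64:4129  65:3937  66:1221  67:4351  68:2517  69:10523  70:11792  71:4661
  72:315  73:5216  74:8926  75:4149  76:9287  77:9509  78:8089  79:5230
  80:510  81:2654  82:4607  83:10192  84:2296  85:6130  86:10201  87:10784
  88:2563  89:10667  90:1668  91:8394  92:7771  93:5292  94:4934  95:6457
  96:6466  97:2793  98:11387  99:11853  100:2737  101:8568  102:5672  103:9296
  104:5836  105:4522  106:5696  107:3555  108:8485  109:1711  110:1655
Giant step factor: 6348^(-111) ≡ 3688 (mod 12161).
Scan 1313·3688^i mod 12161 for i = 0, 1, …:
  i=0: 1313   i=1: 2266   i=2: 2401   i=3: 1680
  i=4: 5891   i=5: 6462   i=6: 8457   i=7: 8612
  i=8: 8685   i=9: 10367
Match at i=9, j=23: n = 9·111 + 23 = 1022.

1022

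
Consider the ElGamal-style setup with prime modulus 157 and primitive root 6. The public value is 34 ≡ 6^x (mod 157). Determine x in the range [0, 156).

19

Successive powers of 6 modulo 157:
  6^0=1  6^1=6  6^2=36  6^3=59  6^4=40  6^5=83
  6^6=27  6^7=5  6^8=30  6^9=23  6^10=138  6^11=43
  6^12=101  6^13=135  6^14=25  6^15=150  6^16=115  6^17=62
  6^18=58  6^19=34
So 6^19 ≡ 34 (mod 157), giving x = 19.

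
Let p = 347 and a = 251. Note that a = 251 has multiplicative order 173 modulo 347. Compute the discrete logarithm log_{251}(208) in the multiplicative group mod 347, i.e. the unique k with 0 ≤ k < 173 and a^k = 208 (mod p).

93

Baby-step giant-step with m = ceil(sqrt(173)) = 14.
Baby table (251^j mod 347 for j=0..13):
  0:1  1:251  2:194  3:114  4:160  5:255  6:157  7:196
  8:269  9:201  10:136  11:130  12:12  13:236
Giant step factor: 251^(-14) ≡ 213 (mod 347).
Scan 208·213^i mod 347 for i = 0, 1, …:
  i=0: 208   i=1: 235   i=2: 87   i=3: 140
  i=4: 325   i=5: 172   i=6: 201
Match at i=6, j=9: k = 6·14 + 9 = 93.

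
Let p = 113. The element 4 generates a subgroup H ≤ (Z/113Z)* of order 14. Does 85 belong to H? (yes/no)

yes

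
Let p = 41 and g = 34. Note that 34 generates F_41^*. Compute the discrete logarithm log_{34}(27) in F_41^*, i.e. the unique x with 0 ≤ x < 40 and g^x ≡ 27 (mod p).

15

Successive powers of 34 modulo 41:
  34^0=1  34^1=34  34^2=8  34^3=26  34^4=23  34^5=3
  34^6=20  34^7=24  34^8=37  34^9=28  34^10=9  34^11=19
  34^12=31  34^13=29  34^14=2  34^15=27
So 34^15 ≡ 27 (mod 41), giving x = 15.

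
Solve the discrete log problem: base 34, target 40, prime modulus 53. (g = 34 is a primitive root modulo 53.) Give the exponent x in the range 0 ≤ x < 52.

Successive powers of 34 modulo 53:
  34^0=1  34^1=34  34^2=43  34^3=31  34^4=47  34^5=8
  34^6=7  34^7=26  34^8=36  34^9=5  34^10=11  34^11=3
  34^12=49  34^13=23  34^14=40
So 34^14 ≡ 40 (mod 53), giving x = 14.

14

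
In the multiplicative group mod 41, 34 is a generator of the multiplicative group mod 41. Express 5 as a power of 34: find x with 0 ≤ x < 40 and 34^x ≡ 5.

18

Successive powers of 34 modulo 41:
  34^0=1  34^1=34  34^2=8  34^3=26  34^4=23  34^5=3
  34^6=20  34^7=24  34^8=37  34^9=28  34^10=9  34^11=19
  34^12=31  34^13=29  34^14=2  34^15=27  34^16=16  34^17=11
  34^18=5
So 34^18 ≡ 5 (mod 41), giving x = 18.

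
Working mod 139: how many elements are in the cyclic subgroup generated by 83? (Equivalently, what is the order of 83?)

69

The order of 83 must divide p − 1 = 138 = 2 · 3 · 23.
Divisors: 1, 2, 3, 6, 23, 46, 69, 138.
Check each in increasing order: 83^1 ≡ 83;  83^2 ≡ 78;  83^3 ≡ 80;  83^6 ≡ 6;  83^23 ≡ 96;  83^46 ≡ 42;  83^69 ≡ 1.
Smallest exponent giving 1 is 69.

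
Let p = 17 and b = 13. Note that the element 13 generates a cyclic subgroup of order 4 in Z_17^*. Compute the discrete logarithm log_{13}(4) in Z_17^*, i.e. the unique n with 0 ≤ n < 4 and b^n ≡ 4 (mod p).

Successive powers of 13 modulo 17:
  13^0=1  13^1=13  13^2=16  13^3=4
So 13^3 ≡ 4 (mod 17), giving n = 3.

3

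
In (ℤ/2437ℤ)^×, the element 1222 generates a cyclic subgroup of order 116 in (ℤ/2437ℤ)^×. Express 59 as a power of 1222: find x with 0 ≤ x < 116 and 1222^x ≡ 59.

Baby-step giant-step with m = ceil(sqrt(116)) = 11.
Baby table (1222^j mod 2437 for j=0..10):
  0:1  1:1222  2:1840  3:1566  4:607  5:906  6:734  7:132
  8:462  9:1617  10:2004
Giant step factor: 1222^(-11) ≡ 919 (mod 2437).
Scan 59·919^i mod 2437 for i = 0, 1, …:
  i=0: 59   i=1: 607
Match at i=1, j=4: x = 1·11 + 4 = 15.

15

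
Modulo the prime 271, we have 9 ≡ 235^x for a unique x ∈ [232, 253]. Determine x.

252

Compute 235^232 mod 271 = 17, then multiply by 235 repeatedly:
  235^232=17  235^233=201  235^234=81  235^235=65  235^236=99
  235^237=230  235^238=121  235^239=251  235^240=178  235^241=96
  235^242=67  235^243=27  235^244=112  235^245=33  235^246=167
  235^247=221  235^248=174  235^249=240  235^250=32  235^251=203
  235^252=9
Found 9 at exponent 252.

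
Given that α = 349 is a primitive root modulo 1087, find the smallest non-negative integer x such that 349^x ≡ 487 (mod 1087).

374

Baby-step giant-step with m = ceil(sqrt(1086)) = 33.
Baby table (349^j mod 1087 for j=0..32):
  0:1  1:349  2:57  3:327  4:1075  5:160  6:403  7:424
  8:144  9:254  10:599  11:347  12:446  13:213  14:421  15:184
  16:83  17:705  18:383  19:1053  20:91  21:236  22:839  23:408
  24:1082  25:429  26:802  27:539  28:60  29:287  30:159  31:54
  32:367
Giant step factor: 349^(-33) ≡ 790 (mod 1087).
Scan 487·790^i mod 1087 for i = 0, 1, …:
  i=0: 487   i=1: 1019   i=2: 630   i=3: 941
  i=4: 969   i=5: 262   i=6: 450   i=7: 51
  i=8: 71   i=9: 653   i=10: 632   i=11: 347
Match at i=11, j=11: x = 11·33 + 11 = 374.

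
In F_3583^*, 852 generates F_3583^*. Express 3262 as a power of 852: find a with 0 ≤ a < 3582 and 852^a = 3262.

1829

Baby-step giant-step with m = ceil(sqrt(3582)) = 60.
Baby table (852^j mod 3583 for j=0..59):
  0:1  1:852  2:2138  3:1412  4:2719  5:1970  6:1596  7:1835
  8:1232  9:3428  10:511  11:1829  12:3286  13:1349  14:2788  15:3430
  16:2215  17:2522  18:2527  19:3204  20:3145  21:3039  22:2302  23:1403
  24:2217  25:643  26:3220  27:2445  28:1417  29:3396  30:1911  31:1490
  32:1098  33:333  34:659  35:2520  36:823  37:2511  38:321  39:1184
  40:1945  41:1794  42:2130  43:1762  44:3530  45:1423  46:1342  47:407
  48:2796  49:3080  50:1404  51:3069  52:2781  53:1049  54:1581  55:3387
  56:1409  57:163  58:2722  59:943
Giant step factor: 852^(-60) ≡ 225 (mod 3583).
Scan 3262·225^i mod 3583 for i = 0, 1, …:
  i=0: 3262   i=1: 3018   i=2: 1863   i=3: 3547
  i=4: 2649   i=5: 1247   i=6: 1101   i=7: 498
  i=8: 977   i=9: 1262     …   i=29: 3407
  i=30: 3396
Match at i=30, j=29: a = 30·60 + 29 = 1829.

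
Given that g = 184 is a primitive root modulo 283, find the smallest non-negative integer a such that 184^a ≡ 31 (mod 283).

Baby-step giant-step with m = ceil(sqrt(282)) = 17.
Baby table (184^j mod 283 for j=0..16):
  0:1  1:184  2:179  3:108  4:62  5:88  6:61  7:187
  8:165  9:79  10:103  11:274  12:42  13:87  14:160  15:8
  16:57
Giant step factor: 184^(-17) ≡ 50 (mod 283).
Scan 31·50^i mod 283 for i = 0, 1, …:
  i=0: 31   i=1: 135   i=2: 241   i=3: 164
  i=4: 276   i=5: 216   i=6: 46   i=7: 36
  i=8: 102   i=9: 6   i=10: 17   i=11: 1
Match at i=11, j=0: a = 11·17 + 0 = 187.

187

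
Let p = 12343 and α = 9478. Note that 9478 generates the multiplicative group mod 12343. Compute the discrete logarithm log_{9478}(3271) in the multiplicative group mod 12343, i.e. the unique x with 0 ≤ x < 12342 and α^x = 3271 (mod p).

Baby-step giant-step with m = ceil(sqrt(12342)) = 112.
Baby table (9478^j mod 12343 for j=0..111):
  0:1  1:9478  2:130  3:10183  4:4557  5:3089  6:12289  7:6594
  8:5323  9:5553  10:782  11:5996  12:2916  13:1871  14:8790  15:8713
  16:7144  17:9477  18:2995  19:10053  20:6717  21:10875  22:9200  23:6648
  24:11072  25:230  26:7572  27:5214  28:9263  29:11298  30:6919  31:12266
  32:10774  33:2333  34:5861  35:7058  36:9007  37:4158  38:10668  39:9791
  40:4424  41:1501  42:7342  43:9985  44:4049  45:2035  46:7964  47:5347
  48:10851  49:3902  50:3528  51:1197  52:1949  53:7494  54:6510  55:11466
  56:6976  57:9420  58:5841  59:2643  60:6407  61:10329  62:5929  63:9726
  64:5504  65:5394  66:11969  67:10012  68:752  69:5545  70:11359  71:4956
  72:7853  73:2444  74:8764  75:9145  76:3764  77:3922  78:7943  79:3797
  80:8121  81:12233  82:6575  83:10386  84:3083  85:4793  86:5814  87:5940
  88:2897  89:6934  90:6320  91:381  92:6962  93:158  94:4021  95:8197
  96:4324  97:4112  98:6685  99:3811  100:5040  101:1710  102:1021  103:126
  104:9300  105:4037  106:11729  107:6404  108:6581  109:5539  110:3863  111:4176
Giant step factor: 9478^(-112) ≡ 7757 (mod 12343).
Scan 3271·7757^i mod 12343 for i = 0, 1, …:
  i=0: 3271   i=1: 8282   i=2: 10502   i=3: 214
  i=4: 6036   i=5: 4253   i=6: 10025   i=7: 3025
  i=8: 882   i=9: 3652     …   i=97: 612
  i=98: 7572
Match at i=98, j=26: x = 98·112 + 26 = 11002.

11002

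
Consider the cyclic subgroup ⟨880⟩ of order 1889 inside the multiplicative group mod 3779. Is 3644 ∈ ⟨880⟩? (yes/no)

no

3644 ∈ ⟨880⟩ iff 3644^1889 ≡ 1 (mod 3779), since |⟨880⟩| = 1889.
3644^1889 mod 3779 = 3778.
Since 3778 ≠ 1, 3644 does not lie in the subgroup.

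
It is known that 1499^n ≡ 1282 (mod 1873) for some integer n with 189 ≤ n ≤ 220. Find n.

Compute 1499^189 mod 1873 = 1077, then multiply by 1499 repeatedly:
  1499^189=1077  1499^190=1770  1499^191=1062  1499^192=1761  1499^193=682
  1499^194=1533  1499^195=1669  1499^196=1376  1499^197=451  1499^198=1769
  1499^199=1436  1499^200=487  1499^201=1416  1499^202=475  1499^203=285
  1499^204=171  1499^205=1601  1499^206=586  1499^207=1850  1499^208=1110
  1499^209=666  1499^210=25  1499^211=15  1499^212=9  1499^213=380
  1499^214=228  1499^215=886  1499^216=157  1499^217=1218  1499^218=1480
  1499^219=888  1499^220=1282
Found 1282 at exponent 220.

220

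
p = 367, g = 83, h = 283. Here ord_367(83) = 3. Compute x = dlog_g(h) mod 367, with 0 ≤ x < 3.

2

Successive powers of 83 modulo 367:
  83^0=1  83^1=83  83^2=283
So 83^2 ≡ 283 (mod 367), giving x = 2.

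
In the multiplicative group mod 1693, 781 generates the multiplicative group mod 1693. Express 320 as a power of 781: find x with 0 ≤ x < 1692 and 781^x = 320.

Baby-step giant-step with m = ceil(sqrt(1692)) = 42.
Baby table (781^j mod 1693 for j=0..41):
  0:1  1:781  2:481  3:1508  4:1113  5:744  6:365  7:641
  8:1186  9:195  10:1618  11:680  12:1171  13:331  14:1175  15:69
  16:1406  17:1022  18:779  19:612  20:546  21:1483  22:211  23:570
  24:1604  25:1597  26:1209  27:1228  28:830  29:1504  30:1375  31:513
  32:1105  33:1268  34:1596  35:428  36:747  37:1015  38:391  39:631
  40:148  41:464
Giant step factor: 781^(-42) ≡ 351 (mod 1693).
Scan 320·351^i mod 1693 for i = 0, 1, …:
  i=0: 320   i=1: 582   i=2: 1122   i=3: 1046
  i=4: 1458   i=5: 472   i=6: 1451   i=7: 1401
  i=8: 781
Match at i=8, j=1: x = 8·42 + 1 = 337.

337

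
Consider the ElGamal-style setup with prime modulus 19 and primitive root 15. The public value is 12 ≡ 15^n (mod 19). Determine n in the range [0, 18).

3

Successive powers of 15 modulo 19:
  15^0=1  15^1=15  15^2=16  15^3=12
So 15^3 ≡ 12 (mod 19), giving n = 3.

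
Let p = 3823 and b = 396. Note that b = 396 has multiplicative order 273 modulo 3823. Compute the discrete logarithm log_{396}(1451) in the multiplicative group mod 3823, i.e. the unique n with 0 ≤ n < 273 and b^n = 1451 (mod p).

48

Baby-step giant-step with m = ceil(sqrt(273)) = 17.
Baby table (396^j mod 3823 for j=0..16):
  0:1  1:396  2:73  3:2147  4:1506  5:3811  6:2894  7:2947
  8:997  9:1043  10:144  11:3502  12:2866  13:3328  14:2776  15:2095
  16:29
Giant step factor: 396^(-17) ≡ 2039 (mod 3823).
Scan 1451·2039^i mod 3823 for i = 0, 1, …:
  i=0: 1451   i=1: 3410   i=2: 2776
Match at i=2, j=14: n = 2·17 + 14 = 48.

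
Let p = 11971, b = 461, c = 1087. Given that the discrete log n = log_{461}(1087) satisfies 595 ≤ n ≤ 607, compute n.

Compute 461^595 mod 11971 = 10305, then multiply by 461 repeatedly:
  461^595=10305  461^596=10089  461^597=6281  461^598=10530  461^599=6075
  461^600=11332  461^601=4696  461^602=10076  461^603=288  461^604=1087
Found 1087 at exponent 604.

604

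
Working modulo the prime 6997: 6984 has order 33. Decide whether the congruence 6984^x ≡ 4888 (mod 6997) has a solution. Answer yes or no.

no

4888 ∈ ⟨6984⟩ iff 4888^33 ≡ 1 (mod 6997), since |⟨6984⟩| = 33.
4888^33 mod 6997 = 5162.
Since 5162 ≠ 1, 4888 does not lie in the subgroup.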